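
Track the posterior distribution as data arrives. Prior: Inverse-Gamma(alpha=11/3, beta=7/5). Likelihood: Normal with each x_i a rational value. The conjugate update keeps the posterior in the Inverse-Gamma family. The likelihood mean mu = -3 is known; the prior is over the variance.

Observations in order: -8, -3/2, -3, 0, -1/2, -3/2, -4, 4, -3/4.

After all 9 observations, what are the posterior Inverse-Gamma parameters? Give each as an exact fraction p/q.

obs 1: x=-8 → posterior Inverse-Gamma(25/6, 139/10)
obs 2: x=-3/2 → posterior Inverse-Gamma(14/3, 601/40)
obs 3: x=-3 → posterior Inverse-Gamma(31/6, 601/40)
obs 4: x=0 → posterior Inverse-Gamma(17/3, 781/40)
obs 5: x=-1/2 → posterior Inverse-Gamma(37/6, 453/20)
obs 6: x=-3/2 → posterior Inverse-Gamma(20/3, 951/40)
obs 7: x=-4 → posterior Inverse-Gamma(43/6, 971/40)
obs 8: x=4 → posterior Inverse-Gamma(23/3, 1951/40)
obs 9: x=-3/4 → posterior Inverse-Gamma(49/6, 8209/160)

alpha=49/6, beta=8209/160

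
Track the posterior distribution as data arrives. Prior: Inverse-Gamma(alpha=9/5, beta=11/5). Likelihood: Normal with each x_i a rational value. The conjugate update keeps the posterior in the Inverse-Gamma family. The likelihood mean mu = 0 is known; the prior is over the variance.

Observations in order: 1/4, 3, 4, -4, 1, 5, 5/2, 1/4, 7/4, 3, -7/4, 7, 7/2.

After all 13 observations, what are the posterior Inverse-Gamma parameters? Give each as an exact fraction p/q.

alpha=83/10, beta=3083/40

obs 1: x=1/4 → posterior Inverse-Gamma(23/10, 357/160)
obs 2: x=3 → posterior Inverse-Gamma(14/5, 1077/160)
obs 3: x=4 → posterior Inverse-Gamma(33/10, 2357/160)
obs 4: x=-4 → posterior Inverse-Gamma(19/5, 3637/160)
obs 5: x=1 → posterior Inverse-Gamma(43/10, 3717/160)
obs 6: x=5 → posterior Inverse-Gamma(24/5, 5717/160)
obs 7: x=5/2 → posterior Inverse-Gamma(53/10, 6217/160)
obs 8: x=1/4 → posterior Inverse-Gamma(29/5, 3111/80)
obs 9: x=7/4 → posterior Inverse-Gamma(63/10, 6467/160)
obs 10: x=3 → posterior Inverse-Gamma(34/5, 7187/160)
obs 11: x=-7/4 → posterior Inverse-Gamma(73/10, 929/20)
obs 12: x=7 → posterior Inverse-Gamma(39/5, 1419/20)
obs 13: x=7/2 → posterior Inverse-Gamma(83/10, 3083/40)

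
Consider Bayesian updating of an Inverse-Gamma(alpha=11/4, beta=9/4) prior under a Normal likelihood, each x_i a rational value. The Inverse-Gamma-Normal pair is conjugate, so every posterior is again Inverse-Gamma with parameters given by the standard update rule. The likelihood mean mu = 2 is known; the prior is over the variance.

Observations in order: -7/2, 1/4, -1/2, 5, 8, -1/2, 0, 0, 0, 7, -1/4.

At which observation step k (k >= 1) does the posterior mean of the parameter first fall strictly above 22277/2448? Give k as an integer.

k = 5

obs 1: x=-7/2 → posterior Inverse-Gamma(13/4, 139/8)
obs 2: x=1/4 → posterior Inverse-Gamma(15/4, 605/32)
obs 3: x=-1/2 → posterior Inverse-Gamma(17/4, 705/32)
obs 4: x=5 → posterior Inverse-Gamma(19/4, 849/32)
obs 5: x=8 → posterior Inverse-Gamma(21/4, 1425/32)
obs 6: x=-1/2 → posterior Inverse-Gamma(23/4, 1525/32)
obs 7: x=0 → posterior Inverse-Gamma(25/4, 1589/32)
obs 8: x=0 → posterior Inverse-Gamma(27/4, 1653/32)
obs 9: x=0 → posterior Inverse-Gamma(29/4, 1717/32)
obs 10: x=7 → posterior Inverse-Gamma(31/4, 2117/32)
obs 11: x=-1/4 → posterior Inverse-Gamma(33/4, 1099/16)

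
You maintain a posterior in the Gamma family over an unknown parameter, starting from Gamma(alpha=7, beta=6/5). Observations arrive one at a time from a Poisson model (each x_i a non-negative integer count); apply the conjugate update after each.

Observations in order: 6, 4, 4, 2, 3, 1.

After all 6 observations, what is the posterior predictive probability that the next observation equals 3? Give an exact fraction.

obs 1: x=6 → posterior Gamma(13, 11/5)
obs 2: x=4 → posterior Gamma(17, 16/5)
obs 3: x=4 → posterior Gamma(21, 21/5)
obs 4: x=2 → posterior Gamma(23, 26/5)
obs 5: x=3 → posterior Gamma(26, 31/5)
obs 6: x=1 → posterior Gamma(27, 36/5)

478460485632712156169585200211045745791336448000/2418330769289520463963038742566759257517431737201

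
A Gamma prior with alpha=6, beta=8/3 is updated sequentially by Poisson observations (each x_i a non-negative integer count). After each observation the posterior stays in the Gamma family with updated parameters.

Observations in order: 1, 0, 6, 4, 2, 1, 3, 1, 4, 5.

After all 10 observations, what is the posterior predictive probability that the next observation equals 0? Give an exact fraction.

obs 1: x=1 → posterior Gamma(7, 11/3)
obs 2: x=0 → posterior Gamma(7, 14/3)
obs 3: x=6 → posterior Gamma(13, 17/3)
obs 4: x=4 → posterior Gamma(17, 20/3)
obs 5: x=2 → posterior Gamma(19, 23/3)
obs 6: x=1 → posterior Gamma(20, 26/3)
obs 7: x=3 → posterior Gamma(23, 29/3)
obs 8: x=1 → posterior Gamma(24, 32/3)
obs 9: x=4 → posterior Gamma(28, 35/3)
obs 10: x=5 → posterior Gamma(33, 38/3)

13578715476188477092147129073495796451336953924681728/166673774950203039896796593176443614787358912759630121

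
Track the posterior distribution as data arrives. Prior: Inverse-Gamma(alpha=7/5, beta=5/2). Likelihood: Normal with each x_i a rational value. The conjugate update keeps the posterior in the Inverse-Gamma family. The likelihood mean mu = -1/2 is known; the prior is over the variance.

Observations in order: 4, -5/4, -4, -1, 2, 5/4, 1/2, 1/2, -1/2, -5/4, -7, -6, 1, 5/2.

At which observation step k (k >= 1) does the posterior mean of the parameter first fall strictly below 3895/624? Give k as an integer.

k = 7

obs 1: x=4 → posterior Inverse-Gamma(19/10, 101/8)
obs 2: x=-5/4 → posterior Inverse-Gamma(12/5, 413/32)
obs 3: x=-4 → posterior Inverse-Gamma(29/10, 609/32)
obs 4: x=-1 → posterior Inverse-Gamma(17/5, 613/32)
obs 5: x=2 → posterior Inverse-Gamma(39/10, 713/32)
obs 6: x=5/4 → posterior Inverse-Gamma(22/5, 381/16)
obs 7: x=1/2 → posterior Inverse-Gamma(49/10, 389/16)
obs 8: x=1/2 → posterior Inverse-Gamma(27/5, 397/16)
obs 9: x=-1/2 → posterior Inverse-Gamma(59/10, 397/16)
obs 10: x=-5/4 → posterior Inverse-Gamma(32/5, 803/32)
obs 11: x=-7 → posterior Inverse-Gamma(69/10, 1479/32)
obs 12: x=-6 → posterior Inverse-Gamma(37/5, 1963/32)
obs 13: x=1 → posterior Inverse-Gamma(79/10, 1999/32)
obs 14: x=5/2 → posterior Inverse-Gamma(42/5, 2143/32)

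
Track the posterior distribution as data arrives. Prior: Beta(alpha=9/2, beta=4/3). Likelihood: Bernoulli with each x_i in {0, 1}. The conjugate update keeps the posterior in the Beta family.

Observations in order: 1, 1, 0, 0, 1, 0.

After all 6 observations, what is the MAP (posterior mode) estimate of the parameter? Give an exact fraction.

obs 1: x=1 → posterior Beta(11/2, 4/3)
obs 2: x=1 → posterior Beta(13/2, 4/3)
obs 3: x=0 → posterior Beta(13/2, 7/3)
obs 4: x=0 → posterior Beta(13/2, 10/3)
obs 5: x=1 → posterior Beta(15/2, 10/3)
obs 6: x=0 → posterior Beta(15/2, 13/3)

39/59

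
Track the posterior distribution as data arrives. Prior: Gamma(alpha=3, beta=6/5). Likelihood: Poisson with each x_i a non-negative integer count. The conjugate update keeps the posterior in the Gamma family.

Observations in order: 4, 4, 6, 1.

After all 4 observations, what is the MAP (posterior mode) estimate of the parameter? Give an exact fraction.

obs 1: x=4 → posterior Gamma(7, 11/5)
obs 2: x=4 → posterior Gamma(11, 16/5)
obs 3: x=6 → posterior Gamma(17, 21/5)
obs 4: x=1 → posterior Gamma(18, 26/5)

85/26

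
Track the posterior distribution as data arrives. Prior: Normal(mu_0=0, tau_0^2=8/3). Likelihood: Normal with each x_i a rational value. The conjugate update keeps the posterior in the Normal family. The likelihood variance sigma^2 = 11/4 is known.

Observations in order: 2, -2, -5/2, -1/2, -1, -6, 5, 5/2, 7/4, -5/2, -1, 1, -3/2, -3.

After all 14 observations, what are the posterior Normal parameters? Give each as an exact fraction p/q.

mu_0=-248/481, tau_0^2=88/481

obs 1: x=2 → posterior Normal(64/65, 88/65)
obs 2: x=-2 → posterior Normal(0, 88/97)
obs 3: x=-5/2 → posterior Normal(-80/129, 88/129)
obs 4: x=-1/2 → posterior Normal(-96/161, 88/161)
obs 5: x=-1 → posterior Normal(-128/193, 88/193)
obs 6: x=-6 → posterior Normal(-64/45, 88/225)
obs 7: x=5 → posterior Normal(-160/257, 88/257)
obs 8: x=5/2 → posterior Normal(-80/289, 88/289)
obs 9: x=7/4 → posterior Normal(-8/107, 88/321)
obs 10: x=-5/2 → posterior Normal(-104/353, 88/353)
obs 11: x=-1 → posterior Normal(-136/385, 8/35)
obs 12: x=1 → posterior Normal(-104/417, 88/417)
obs 13: x=-3/2 → posterior Normal(-152/449, 88/449)
obs 14: x=-3 → posterior Normal(-248/481, 88/481)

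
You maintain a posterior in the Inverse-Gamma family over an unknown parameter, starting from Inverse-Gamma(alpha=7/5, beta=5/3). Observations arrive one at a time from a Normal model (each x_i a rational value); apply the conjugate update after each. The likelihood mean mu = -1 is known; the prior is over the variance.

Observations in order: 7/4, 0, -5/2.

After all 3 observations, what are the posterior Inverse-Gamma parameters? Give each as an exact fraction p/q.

obs 1: x=7/4 → posterior Inverse-Gamma(19/10, 523/96)
obs 2: x=0 → posterior Inverse-Gamma(12/5, 571/96)
obs 3: x=-5/2 → posterior Inverse-Gamma(29/10, 679/96)

alpha=29/10, beta=679/96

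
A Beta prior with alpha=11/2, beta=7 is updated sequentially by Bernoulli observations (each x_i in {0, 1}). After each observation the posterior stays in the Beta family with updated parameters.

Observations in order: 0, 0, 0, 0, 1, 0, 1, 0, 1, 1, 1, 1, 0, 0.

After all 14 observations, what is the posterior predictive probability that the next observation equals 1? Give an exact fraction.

23/53

obs 1: x=0 → posterior Beta(11/2, 8)
obs 2: x=0 → posterior Beta(11/2, 9)
obs 3: x=0 → posterior Beta(11/2, 10)
obs 4: x=0 → posterior Beta(11/2, 11)
obs 5: x=1 → posterior Beta(13/2, 11)
obs 6: x=0 → posterior Beta(13/2, 12)
obs 7: x=1 → posterior Beta(15/2, 12)
obs 8: x=0 → posterior Beta(15/2, 13)
obs 9: x=1 → posterior Beta(17/2, 13)
obs 10: x=1 → posterior Beta(19/2, 13)
obs 11: x=1 → posterior Beta(21/2, 13)
obs 12: x=1 → posterior Beta(23/2, 13)
obs 13: x=0 → posterior Beta(23/2, 14)
obs 14: x=0 → posterior Beta(23/2, 15)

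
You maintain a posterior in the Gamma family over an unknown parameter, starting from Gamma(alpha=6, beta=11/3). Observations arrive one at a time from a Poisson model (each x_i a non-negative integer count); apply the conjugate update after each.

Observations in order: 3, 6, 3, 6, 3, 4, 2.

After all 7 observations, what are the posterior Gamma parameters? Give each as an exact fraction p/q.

alpha=33, beta=32/3

obs 1: x=3 → posterior Gamma(9, 14/3)
obs 2: x=6 → posterior Gamma(15, 17/3)
obs 3: x=3 → posterior Gamma(18, 20/3)
obs 4: x=6 → posterior Gamma(24, 23/3)
obs 5: x=3 → posterior Gamma(27, 26/3)
obs 6: x=4 → posterior Gamma(31, 29/3)
obs 7: x=2 → posterior Gamma(33, 32/3)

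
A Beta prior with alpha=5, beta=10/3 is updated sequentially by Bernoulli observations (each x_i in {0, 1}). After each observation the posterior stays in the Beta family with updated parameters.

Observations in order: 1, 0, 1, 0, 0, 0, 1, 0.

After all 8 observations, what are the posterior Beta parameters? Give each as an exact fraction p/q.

obs 1: x=1 → posterior Beta(6, 10/3)
obs 2: x=0 → posterior Beta(6, 13/3)
obs 3: x=1 → posterior Beta(7, 13/3)
obs 4: x=0 → posterior Beta(7, 16/3)
obs 5: x=0 → posterior Beta(7, 19/3)
obs 6: x=0 → posterior Beta(7, 22/3)
obs 7: x=1 → posterior Beta(8, 22/3)
obs 8: x=0 → posterior Beta(8, 25/3)

alpha=8, beta=25/3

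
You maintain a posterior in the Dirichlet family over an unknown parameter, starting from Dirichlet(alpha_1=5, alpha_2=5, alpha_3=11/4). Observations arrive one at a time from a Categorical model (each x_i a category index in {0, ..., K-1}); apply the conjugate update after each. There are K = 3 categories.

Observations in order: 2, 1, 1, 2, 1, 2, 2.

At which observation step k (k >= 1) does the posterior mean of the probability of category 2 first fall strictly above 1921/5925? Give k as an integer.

obs 1: x=2 → posterior Dirichlet(5, 5, 15/4)
obs 2: x=1 → posterior Dirichlet(5, 6, 15/4)
obs 3: x=1 → posterior Dirichlet(5, 7, 15/4)
obs 4: x=2 → posterior Dirichlet(5, 7, 19/4)
obs 5: x=1 → posterior Dirichlet(5, 8, 19/4)
obs 6: x=2 → posterior Dirichlet(5, 8, 23/4)
obs 7: x=2 → posterior Dirichlet(5, 8, 27/4)

k = 7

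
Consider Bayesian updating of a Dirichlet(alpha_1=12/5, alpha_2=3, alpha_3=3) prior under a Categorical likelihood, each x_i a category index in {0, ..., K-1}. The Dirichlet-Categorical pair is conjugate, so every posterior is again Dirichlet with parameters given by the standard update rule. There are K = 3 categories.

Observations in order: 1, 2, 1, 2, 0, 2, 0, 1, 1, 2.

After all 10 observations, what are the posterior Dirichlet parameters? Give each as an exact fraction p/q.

obs 1: x=1 → posterior Dirichlet(12/5, 4, 3)
obs 2: x=2 → posterior Dirichlet(12/5, 4, 4)
obs 3: x=1 → posterior Dirichlet(12/5, 5, 4)
obs 4: x=2 → posterior Dirichlet(12/5, 5, 5)
obs 5: x=0 → posterior Dirichlet(17/5, 5, 5)
obs 6: x=2 → posterior Dirichlet(17/5, 5, 6)
obs 7: x=0 → posterior Dirichlet(22/5, 5, 6)
obs 8: x=1 → posterior Dirichlet(22/5, 6, 6)
obs 9: x=1 → posterior Dirichlet(22/5, 7, 6)
obs 10: x=2 → posterior Dirichlet(22/5, 7, 7)

alpha_1=22/5, alpha_2=7, alpha_3=7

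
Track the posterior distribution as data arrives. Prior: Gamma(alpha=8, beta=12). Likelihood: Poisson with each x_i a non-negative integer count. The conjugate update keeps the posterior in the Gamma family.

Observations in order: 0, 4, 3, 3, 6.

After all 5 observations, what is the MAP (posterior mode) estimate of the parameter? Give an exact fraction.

obs 1: x=0 → posterior Gamma(8, 13)
obs 2: x=4 → posterior Gamma(12, 14)
obs 3: x=3 → posterior Gamma(15, 15)
obs 4: x=3 → posterior Gamma(18, 16)
obs 5: x=6 → posterior Gamma(24, 17)

23/17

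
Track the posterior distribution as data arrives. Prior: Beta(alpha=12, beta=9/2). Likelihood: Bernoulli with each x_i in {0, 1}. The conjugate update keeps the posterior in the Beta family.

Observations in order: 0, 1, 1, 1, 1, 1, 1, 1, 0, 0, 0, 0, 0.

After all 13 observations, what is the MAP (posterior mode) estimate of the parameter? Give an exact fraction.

obs 1: x=0 → posterior Beta(12, 11/2)
obs 2: x=1 → posterior Beta(13, 11/2)
obs 3: x=1 → posterior Beta(14, 11/2)
obs 4: x=1 → posterior Beta(15, 11/2)
obs 5: x=1 → posterior Beta(16, 11/2)
obs 6: x=1 → posterior Beta(17, 11/2)
obs 7: x=1 → posterior Beta(18, 11/2)
obs 8: x=1 → posterior Beta(19, 11/2)
obs 9: x=0 → posterior Beta(19, 13/2)
obs 10: x=0 → posterior Beta(19, 15/2)
obs 11: x=0 → posterior Beta(19, 17/2)
obs 12: x=0 → posterior Beta(19, 19/2)
obs 13: x=0 → posterior Beta(19, 21/2)

36/55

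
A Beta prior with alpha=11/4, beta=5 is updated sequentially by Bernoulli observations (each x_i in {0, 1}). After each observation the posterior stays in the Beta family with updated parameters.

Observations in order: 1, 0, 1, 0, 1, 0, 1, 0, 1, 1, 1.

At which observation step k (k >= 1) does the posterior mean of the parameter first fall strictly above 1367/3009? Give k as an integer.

obs 1: x=1 → posterior Beta(15/4, 5)
obs 2: x=0 → posterior Beta(15/4, 6)
obs 3: x=1 → posterior Beta(19/4, 6)
obs 4: x=0 → posterior Beta(19/4, 7)
obs 5: x=1 → posterior Beta(23/4, 7)
obs 6: x=0 → posterior Beta(23/4, 8)
obs 7: x=1 → posterior Beta(27/4, 8)
obs 8: x=0 → posterior Beta(27/4, 9)
obs 9: x=1 → posterior Beta(31/4, 9)
obs 10: x=1 → posterior Beta(35/4, 9)
obs 11: x=1 → posterior Beta(39/4, 9)

k = 7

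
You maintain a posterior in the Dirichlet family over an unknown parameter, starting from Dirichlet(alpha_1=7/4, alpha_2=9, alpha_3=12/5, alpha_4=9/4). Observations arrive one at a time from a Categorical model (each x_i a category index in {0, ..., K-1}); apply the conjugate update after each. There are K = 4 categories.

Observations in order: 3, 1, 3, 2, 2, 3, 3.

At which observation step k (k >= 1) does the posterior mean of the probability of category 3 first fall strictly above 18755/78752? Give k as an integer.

obs 1: x=3 → posterior Dirichlet(7/4, 9, 12/5, 13/4)
obs 2: x=1 → posterior Dirichlet(7/4, 10, 12/5, 13/4)
obs 3: x=3 → posterior Dirichlet(7/4, 10, 12/5, 17/4)
obs 4: x=2 → posterior Dirichlet(7/4, 10, 17/5, 17/4)
obs 5: x=2 → posterior Dirichlet(7/4, 10, 22/5, 17/4)
obs 6: x=3 → posterior Dirichlet(7/4, 10, 22/5, 21/4)
obs 7: x=3 → posterior Dirichlet(7/4, 10, 22/5, 25/4)

k = 6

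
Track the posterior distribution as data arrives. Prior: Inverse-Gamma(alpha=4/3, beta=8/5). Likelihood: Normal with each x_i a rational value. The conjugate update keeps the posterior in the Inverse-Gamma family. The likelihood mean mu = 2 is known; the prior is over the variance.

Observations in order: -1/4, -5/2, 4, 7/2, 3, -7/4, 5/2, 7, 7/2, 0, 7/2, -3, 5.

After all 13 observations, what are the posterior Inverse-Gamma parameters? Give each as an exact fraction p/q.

alpha=47/6, beta=4703/80

obs 1: x=-1/4 → posterior Inverse-Gamma(11/6, 661/160)
obs 2: x=-5/2 → posterior Inverse-Gamma(7/3, 2281/160)
obs 3: x=4 → posterior Inverse-Gamma(17/6, 2601/160)
obs 4: x=7/2 → posterior Inverse-Gamma(10/3, 2781/160)
obs 5: x=3 → posterior Inverse-Gamma(23/6, 2861/160)
obs 6: x=-7/4 → posterior Inverse-Gamma(13/3, 1993/80)
obs 7: x=5/2 → posterior Inverse-Gamma(29/6, 2003/80)
obs 8: x=7 → posterior Inverse-Gamma(16/3, 3003/80)
obs 9: x=7/2 → posterior Inverse-Gamma(35/6, 3093/80)
obs 10: x=0 → posterior Inverse-Gamma(19/3, 3253/80)
obs 11: x=7/2 → posterior Inverse-Gamma(41/6, 3343/80)
obs 12: x=-3 → posterior Inverse-Gamma(22/3, 4343/80)
obs 13: x=5 → posterior Inverse-Gamma(47/6, 4703/80)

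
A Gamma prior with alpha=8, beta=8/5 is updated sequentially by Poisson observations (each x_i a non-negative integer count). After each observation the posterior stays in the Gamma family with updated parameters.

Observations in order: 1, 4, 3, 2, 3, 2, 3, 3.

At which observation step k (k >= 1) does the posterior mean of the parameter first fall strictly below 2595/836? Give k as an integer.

obs 1: x=1 → posterior Gamma(9, 13/5)
obs 2: x=4 → posterior Gamma(13, 18/5)
obs 3: x=3 → posterior Gamma(16, 23/5)
obs 4: x=2 → posterior Gamma(18, 28/5)
obs 5: x=3 → posterior Gamma(21, 33/5)
obs 6: x=2 → posterior Gamma(23, 38/5)
obs 7: x=3 → posterior Gamma(26, 43/5)
obs 8: x=3 → posterior Gamma(29, 48/5)

k = 6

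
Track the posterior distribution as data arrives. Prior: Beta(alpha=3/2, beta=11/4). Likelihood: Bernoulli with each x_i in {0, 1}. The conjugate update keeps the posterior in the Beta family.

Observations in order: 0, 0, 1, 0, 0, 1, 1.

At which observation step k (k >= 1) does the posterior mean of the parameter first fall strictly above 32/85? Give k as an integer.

obs 1: x=0 → posterior Beta(3/2, 15/4)
obs 2: x=0 → posterior Beta(3/2, 19/4)
obs 3: x=1 → posterior Beta(5/2, 19/4)
obs 4: x=0 → posterior Beta(5/2, 23/4)
obs 5: x=0 → posterior Beta(5/2, 27/4)
obs 6: x=1 → posterior Beta(7/2, 27/4)
obs 7: x=1 → posterior Beta(9/2, 27/4)

k = 7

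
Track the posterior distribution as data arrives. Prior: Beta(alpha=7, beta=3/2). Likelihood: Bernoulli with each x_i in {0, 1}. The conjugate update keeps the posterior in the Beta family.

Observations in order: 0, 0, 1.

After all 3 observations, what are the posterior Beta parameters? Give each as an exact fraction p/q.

obs 1: x=0 → posterior Beta(7, 5/2)
obs 2: x=0 → posterior Beta(7, 7/2)
obs 3: x=1 → posterior Beta(8, 7/2)

alpha=8, beta=7/2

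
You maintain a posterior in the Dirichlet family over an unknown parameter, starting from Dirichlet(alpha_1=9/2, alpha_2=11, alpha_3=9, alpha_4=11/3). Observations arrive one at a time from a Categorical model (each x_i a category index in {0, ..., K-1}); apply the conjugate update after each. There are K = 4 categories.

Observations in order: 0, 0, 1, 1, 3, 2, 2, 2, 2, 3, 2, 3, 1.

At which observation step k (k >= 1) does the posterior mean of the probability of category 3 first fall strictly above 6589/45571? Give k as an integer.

obs 1: x=0 → posterior Dirichlet(11/2, 11, 9, 11/3)
obs 2: x=0 → posterior Dirichlet(13/2, 11, 9, 11/3)
obs 3: x=1 → posterior Dirichlet(13/2, 12, 9, 11/3)
obs 4: x=1 → posterior Dirichlet(13/2, 13, 9, 11/3)
obs 5: x=3 → posterior Dirichlet(13/2, 13, 9, 14/3)
obs 6: x=2 → posterior Dirichlet(13/2, 13, 10, 14/3)
obs 7: x=2 → posterior Dirichlet(13/2, 13, 11, 14/3)
obs 8: x=2 → posterior Dirichlet(13/2, 13, 12, 14/3)
obs 9: x=2 → posterior Dirichlet(13/2, 13, 13, 14/3)
obs 10: x=3 → posterior Dirichlet(13/2, 13, 13, 17/3)
obs 11: x=2 → posterior Dirichlet(13/2, 13, 14, 17/3)
obs 12: x=3 → posterior Dirichlet(13/2, 13, 14, 20/3)
obs 13: x=1 → posterior Dirichlet(13/2, 14, 14, 20/3)

k = 10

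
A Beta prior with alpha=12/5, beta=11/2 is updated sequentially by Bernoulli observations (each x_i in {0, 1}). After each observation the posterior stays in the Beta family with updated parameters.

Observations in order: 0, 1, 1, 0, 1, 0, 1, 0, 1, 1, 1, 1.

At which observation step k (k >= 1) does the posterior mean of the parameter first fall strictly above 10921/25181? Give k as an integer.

obs 1: x=0 → posterior Beta(12/5, 13/2)
obs 2: x=1 → posterior Beta(17/5, 13/2)
obs 3: x=1 → posterior Beta(22/5, 13/2)
obs 4: x=0 → posterior Beta(22/5, 15/2)
obs 5: x=1 → posterior Beta(27/5, 15/2)
obs 6: x=0 → posterior Beta(27/5, 17/2)
obs 7: x=1 → posterior Beta(32/5, 17/2)
obs 8: x=0 → posterior Beta(32/5, 19/2)
obs 9: x=1 → posterior Beta(37/5, 19/2)
obs 10: x=1 → posterior Beta(42/5, 19/2)
obs 11: x=1 → posterior Beta(47/5, 19/2)
obs 12: x=1 → posterior Beta(52/5, 19/2)

k = 9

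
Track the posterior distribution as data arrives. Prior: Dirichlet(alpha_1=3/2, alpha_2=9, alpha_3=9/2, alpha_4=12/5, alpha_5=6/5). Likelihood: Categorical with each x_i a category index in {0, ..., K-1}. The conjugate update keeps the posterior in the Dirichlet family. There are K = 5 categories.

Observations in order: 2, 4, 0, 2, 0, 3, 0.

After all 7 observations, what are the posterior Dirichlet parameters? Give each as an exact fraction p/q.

obs 1: x=2 → posterior Dirichlet(3/2, 9, 11/2, 12/5, 6/5)
obs 2: x=4 → posterior Dirichlet(3/2, 9, 11/2, 12/5, 11/5)
obs 3: x=0 → posterior Dirichlet(5/2, 9, 11/2, 12/5, 11/5)
obs 4: x=2 → posterior Dirichlet(5/2, 9, 13/2, 12/5, 11/5)
obs 5: x=0 → posterior Dirichlet(7/2, 9, 13/2, 12/5, 11/5)
obs 6: x=3 → posterior Dirichlet(7/2, 9, 13/2, 17/5, 11/5)
obs 7: x=0 → posterior Dirichlet(9/2, 9, 13/2, 17/5, 11/5)

alpha_1=9/2, alpha_2=9, alpha_3=13/2, alpha_4=17/5, alpha_5=11/5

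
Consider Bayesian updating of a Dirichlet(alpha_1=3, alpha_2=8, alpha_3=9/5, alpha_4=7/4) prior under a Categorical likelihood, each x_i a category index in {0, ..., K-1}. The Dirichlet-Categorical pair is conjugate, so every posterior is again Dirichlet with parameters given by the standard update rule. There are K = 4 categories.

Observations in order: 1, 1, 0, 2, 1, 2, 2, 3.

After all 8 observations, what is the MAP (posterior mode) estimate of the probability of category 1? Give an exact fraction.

200/371

obs 1: x=1 → posterior Dirichlet(3, 9, 9/5, 7/4)
obs 2: x=1 → posterior Dirichlet(3, 10, 9/5, 7/4)
obs 3: x=0 → posterior Dirichlet(4, 10, 9/5, 7/4)
obs 4: x=2 → posterior Dirichlet(4, 10, 14/5, 7/4)
obs 5: x=1 → posterior Dirichlet(4, 11, 14/5, 7/4)
obs 6: x=2 → posterior Dirichlet(4, 11, 19/5, 7/4)
obs 7: x=2 → posterior Dirichlet(4, 11, 24/5, 7/4)
obs 8: x=3 → posterior Dirichlet(4, 11, 24/5, 11/4)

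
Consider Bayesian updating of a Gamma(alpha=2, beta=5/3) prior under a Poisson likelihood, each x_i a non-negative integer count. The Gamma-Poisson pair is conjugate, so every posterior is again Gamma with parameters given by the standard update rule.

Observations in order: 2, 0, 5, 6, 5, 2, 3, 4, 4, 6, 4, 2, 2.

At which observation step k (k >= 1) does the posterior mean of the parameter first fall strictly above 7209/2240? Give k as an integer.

k = 10

obs 1: x=2 → posterior Gamma(4, 8/3)
obs 2: x=0 → posterior Gamma(4, 11/3)
obs 3: x=5 → posterior Gamma(9, 14/3)
obs 4: x=6 → posterior Gamma(15, 17/3)
obs 5: x=5 → posterior Gamma(20, 20/3)
obs 6: x=2 → posterior Gamma(22, 23/3)
obs 7: x=3 → posterior Gamma(25, 26/3)
obs 8: x=4 → posterior Gamma(29, 29/3)
obs 9: x=4 → posterior Gamma(33, 32/3)
obs 10: x=6 → posterior Gamma(39, 35/3)
obs 11: x=4 → posterior Gamma(43, 38/3)
obs 12: x=2 → posterior Gamma(45, 41/3)
obs 13: x=2 → posterior Gamma(47, 44/3)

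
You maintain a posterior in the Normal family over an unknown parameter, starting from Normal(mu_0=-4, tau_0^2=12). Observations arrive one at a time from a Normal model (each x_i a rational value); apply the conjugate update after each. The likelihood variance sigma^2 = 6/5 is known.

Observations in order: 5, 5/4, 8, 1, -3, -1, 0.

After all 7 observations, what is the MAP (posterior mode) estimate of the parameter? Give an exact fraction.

obs 1: x=5 → posterior Normal(46/11, 12/11)
obs 2: x=5/4 → posterior Normal(39/14, 4/7)
obs 3: x=8 → posterior Normal(277/62, 12/31)
obs 4: x=1 → posterior Normal(297/82, 12/41)
obs 5: x=-3 → posterior Normal(79/34, 4/17)
obs 6: x=-1 → posterior Normal(217/122, 12/61)
obs 7: x=0 → posterior Normal(217/142, 12/71)

217/142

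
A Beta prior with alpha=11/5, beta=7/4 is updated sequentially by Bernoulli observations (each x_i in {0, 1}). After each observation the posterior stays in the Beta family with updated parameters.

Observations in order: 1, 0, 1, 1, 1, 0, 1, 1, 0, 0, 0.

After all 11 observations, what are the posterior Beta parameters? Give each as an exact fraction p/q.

alpha=41/5, beta=27/4

obs 1: x=1 → posterior Beta(16/5, 7/4)
obs 2: x=0 → posterior Beta(16/5, 11/4)
obs 3: x=1 → posterior Beta(21/5, 11/4)
obs 4: x=1 → posterior Beta(26/5, 11/4)
obs 5: x=1 → posterior Beta(31/5, 11/4)
obs 6: x=0 → posterior Beta(31/5, 15/4)
obs 7: x=1 → posterior Beta(36/5, 15/4)
obs 8: x=1 → posterior Beta(41/5, 15/4)
obs 9: x=0 → posterior Beta(41/5, 19/4)
obs 10: x=0 → posterior Beta(41/5, 23/4)
obs 11: x=0 → posterior Beta(41/5, 27/4)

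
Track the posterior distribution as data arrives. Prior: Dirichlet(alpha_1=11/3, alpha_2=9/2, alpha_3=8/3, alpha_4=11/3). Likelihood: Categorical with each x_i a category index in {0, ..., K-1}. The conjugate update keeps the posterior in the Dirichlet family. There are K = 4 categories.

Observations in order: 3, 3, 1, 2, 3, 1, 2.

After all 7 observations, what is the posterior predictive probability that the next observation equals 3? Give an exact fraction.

40/129

obs 1: x=3 → posterior Dirichlet(11/3, 9/2, 8/3, 14/3)
obs 2: x=3 → posterior Dirichlet(11/3, 9/2, 8/3, 17/3)
obs 3: x=1 → posterior Dirichlet(11/3, 11/2, 8/3, 17/3)
obs 4: x=2 → posterior Dirichlet(11/3, 11/2, 11/3, 17/3)
obs 5: x=3 → posterior Dirichlet(11/3, 11/2, 11/3, 20/3)
obs 6: x=1 → posterior Dirichlet(11/3, 13/2, 11/3, 20/3)
obs 7: x=2 → posterior Dirichlet(11/3, 13/2, 14/3, 20/3)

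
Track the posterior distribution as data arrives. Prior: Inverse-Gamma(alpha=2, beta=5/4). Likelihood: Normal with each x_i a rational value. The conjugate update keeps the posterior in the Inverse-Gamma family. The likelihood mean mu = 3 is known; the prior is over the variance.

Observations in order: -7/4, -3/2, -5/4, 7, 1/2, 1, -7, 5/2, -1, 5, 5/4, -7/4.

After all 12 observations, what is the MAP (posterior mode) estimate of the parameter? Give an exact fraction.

obs 1: x=-7/4 → posterior Inverse-Gamma(5/2, 401/32)
obs 2: x=-3/2 → posterior Inverse-Gamma(3, 725/32)
obs 3: x=-5/4 → posterior Inverse-Gamma(7/2, 507/16)
obs 4: x=7 → posterior Inverse-Gamma(4, 635/16)
obs 5: x=1/2 → posterior Inverse-Gamma(9/2, 685/16)
obs 6: x=1 → posterior Inverse-Gamma(5, 717/16)
obs 7: x=-7 → posterior Inverse-Gamma(11/2, 1517/16)
obs 8: x=5/2 → posterior Inverse-Gamma(6, 1519/16)
obs 9: x=-1 → posterior Inverse-Gamma(13/2, 1647/16)
obs 10: x=5 → posterior Inverse-Gamma(7, 1679/16)
obs 11: x=5/4 → posterior Inverse-Gamma(15/2, 3407/32)
obs 12: x=-7/4 → posterior Inverse-Gamma(8, 471/4)

157/12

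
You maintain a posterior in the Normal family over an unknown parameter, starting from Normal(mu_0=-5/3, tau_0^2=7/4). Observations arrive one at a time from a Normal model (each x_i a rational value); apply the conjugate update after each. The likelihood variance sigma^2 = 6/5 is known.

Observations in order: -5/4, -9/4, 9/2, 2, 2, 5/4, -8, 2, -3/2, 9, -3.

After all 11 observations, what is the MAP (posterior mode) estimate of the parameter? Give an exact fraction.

505/1636

obs 1: x=-5/4 → posterior Normal(-335/236, 42/59)
obs 2: x=-9/4 → posterior Normal(-325/188, 21/47)
obs 3: x=9/2 → posterior Normal(-5/129, 14/43)
obs 4: x=2 → posterior Normal(65/164, 21/82)
obs 5: x=2 → posterior Normal(135/199, 42/199)
obs 6: x=5/4 → posterior Normal(55/72, 7/39)
obs 7: x=-8 → posterior Normal(-405/1076, 42/269)
obs 8: x=2 → posterior Normal(-125/1216, 21/152)
obs 9: x=-3/2 → posterior Normal(-335/1356, 14/113)
obs 10: x=9 → posterior Normal(925/1496, 21/187)
obs 11: x=-3 → posterior Normal(505/1636, 42/409)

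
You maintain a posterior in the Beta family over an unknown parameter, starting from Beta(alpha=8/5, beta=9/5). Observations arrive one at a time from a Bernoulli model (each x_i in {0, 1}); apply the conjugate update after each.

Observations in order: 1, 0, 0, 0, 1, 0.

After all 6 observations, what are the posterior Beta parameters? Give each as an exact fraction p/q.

alpha=18/5, beta=29/5

obs 1: x=1 → posterior Beta(13/5, 9/5)
obs 2: x=0 → posterior Beta(13/5, 14/5)
obs 3: x=0 → posterior Beta(13/5, 19/5)
obs 4: x=0 → posterior Beta(13/5, 24/5)
obs 5: x=1 → posterior Beta(18/5, 24/5)
obs 6: x=0 → posterior Beta(18/5, 29/5)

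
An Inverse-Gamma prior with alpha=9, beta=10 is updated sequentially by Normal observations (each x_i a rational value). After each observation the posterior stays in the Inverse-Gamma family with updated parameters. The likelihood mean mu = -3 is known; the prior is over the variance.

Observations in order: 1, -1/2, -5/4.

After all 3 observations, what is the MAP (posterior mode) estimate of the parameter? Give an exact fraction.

obs 1: x=1 → posterior Inverse-Gamma(19/2, 18)
obs 2: x=-1/2 → posterior Inverse-Gamma(10, 169/8)
obs 3: x=-5/4 → posterior Inverse-Gamma(21/2, 725/32)

725/368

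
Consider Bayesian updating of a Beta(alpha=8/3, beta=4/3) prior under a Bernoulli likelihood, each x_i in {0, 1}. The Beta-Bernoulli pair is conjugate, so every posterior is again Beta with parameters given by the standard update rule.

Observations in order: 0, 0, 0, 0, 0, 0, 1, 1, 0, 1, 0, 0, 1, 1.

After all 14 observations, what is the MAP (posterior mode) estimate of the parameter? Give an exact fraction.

obs 1: x=0 → posterior Beta(8/3, 7/3)
obs 2: x=0 → posterior Beta(8/3, 10/3)
obs 3: x=0 → posterior Beta(8/3, 13/3)
obs 4: x=0 → posterior Beta(8/3, 16/3)
obs 5: x=0 → posterior Beta(8/3, 19/3)
obs 6: x=0 → posterior Beta(8/3, 22/3)
obs 7: x=1 → posterior Beta(11/3, 22/3)
obs 8: x=1 → posterior Beta(14/3, 22/3)
obs 9: x=0 → posterior Beta(14/3, 25/3)
obs 10: x=1 → posterior Beta(17/3, 25/3)
obs 11: x=0 → posterior Beta(17/3, 28/3)
obs 12: x=0 → posterior Beta(17/3, 31/3)
obs 13: x=1 → posterior Beta(20/3, 31/3)
obs 14: x=1 → posterior Beta(23/3, 31/3)

5/12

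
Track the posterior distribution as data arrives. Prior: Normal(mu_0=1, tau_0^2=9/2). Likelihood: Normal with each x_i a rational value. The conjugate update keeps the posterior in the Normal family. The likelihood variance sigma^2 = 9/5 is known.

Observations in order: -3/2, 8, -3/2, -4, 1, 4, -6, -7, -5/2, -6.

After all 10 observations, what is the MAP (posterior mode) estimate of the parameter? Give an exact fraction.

obs 1: x=-3/2 → posterior Normal(-11/14, 9/7)
obs 2: x=8 → posterior Normal(23/8, 3/4)
obs 3: x=-3/2 → posterior Normal(27/17, 9/17)
obs 4: x=-4 → posterior Normal(7/22, 9/22)
obs 5: x=1 → posterior Normal(4/9, 1/3)
obs 6: x=4 → posterior Normal(1, 9/32)
obs 7: x=-6 → posterior Normal(2/37, 9/37)
obs 8: x=-7 → posterior Normal(-11/14, 3/14)
obs 9: x=-5/2 → posterior Normal(-91/94, 9/47)
obs 10: x=-6 → posterior Normal(-151/104, 9/52)

-151/104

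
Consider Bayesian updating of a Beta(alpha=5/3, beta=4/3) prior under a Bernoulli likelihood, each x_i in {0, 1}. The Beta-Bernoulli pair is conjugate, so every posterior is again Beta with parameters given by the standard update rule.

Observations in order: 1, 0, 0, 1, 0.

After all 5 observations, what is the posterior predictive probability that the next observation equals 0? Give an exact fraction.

13/24

obs 1: x=1 → posterior Beta(8/3, 4/3)
obs 2: x=0 → posterior Beta(8/3, 7/3)
obs 3: x=0 → posterior Beta(8/3, 10/3)
obs 4: x=1 → posterior Beta(11/3, 10/3)
obs 5: x=0 → posterior Beta(11/3, 13/3)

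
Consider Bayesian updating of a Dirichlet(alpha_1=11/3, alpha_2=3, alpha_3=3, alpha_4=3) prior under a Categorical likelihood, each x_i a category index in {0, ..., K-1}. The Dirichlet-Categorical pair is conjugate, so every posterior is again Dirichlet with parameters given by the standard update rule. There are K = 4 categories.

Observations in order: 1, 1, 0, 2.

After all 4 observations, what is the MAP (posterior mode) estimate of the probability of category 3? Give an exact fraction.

3/19

obs 1: x=1 → posterior Dirichlet(11/3, 4, 3, 3)
obs 2: x=1 → posterior Dirichlet(11/3, 5, 3, 3)
obs 3: x=0 → posterior Dirichlet(14/3, 5, 3, 3)
obs 4: x=2 → posterior Dirichlet(14/3, 5, 4, 3)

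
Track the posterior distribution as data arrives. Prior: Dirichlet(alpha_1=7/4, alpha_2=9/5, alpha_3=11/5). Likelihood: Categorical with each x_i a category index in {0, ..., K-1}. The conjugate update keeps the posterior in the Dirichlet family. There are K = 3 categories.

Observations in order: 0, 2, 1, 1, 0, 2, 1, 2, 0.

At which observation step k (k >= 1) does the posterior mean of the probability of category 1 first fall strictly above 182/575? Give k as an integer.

obs 1: x=0 → posterior Dirichlet(11/4, 9/5, 11/5)
obs 2: x=2 → posterior Dirichlet(11/4, 9/5, 16/5)
obs 3: x=1 → posterior Dirichlet(11/4, 14/5, 16/5)
obs 4: x=1 → posterior Dirichlet(11/4, 19/5, 16/5)
obs 5: x=0 → posterior Dirichlet(15/4, 19/5, 16/5)
obs 6: x=2 → posterior Dirichlet(15/4, 19/5, 21/5)
obs 7: x=1 → posterior Dirichlet(15/4, 24/5, 21/5)
obs 8: x=2 → posterior Dirichlet(15/4, 24/5, 26/5)
obs 9: x=0 → posterior Dirichlet(19/4, 24/5, 26/5)

k = 3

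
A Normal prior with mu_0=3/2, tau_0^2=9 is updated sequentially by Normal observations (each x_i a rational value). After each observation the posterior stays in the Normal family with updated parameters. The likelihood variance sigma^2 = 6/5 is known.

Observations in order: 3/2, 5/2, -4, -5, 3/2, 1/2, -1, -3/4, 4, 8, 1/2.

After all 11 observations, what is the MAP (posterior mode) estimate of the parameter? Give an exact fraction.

477/668

obs 1: x=3/2 → posterior Normal(3/2, 18/17)
obs 2: x=5/2 → posterior Normal(63/32, 9/16)
obs 3: x=-4 → posterior Normal(3/47, 18/47)
obs 4: x=-5 → posterior Normal(-36/31, 9/31)
obs 5: x=3/2 → posterior Normal(-9/14, 18/77)
obs 6: x=1/2 → posterior Normal(-21/46, 9/46)
obs 7: x=-1 → posterior Normal(-57/107, 18/107)
obs 8: x=-3/4 → posterior Normal(-273/488, 9/61)
obs 9: x=4 → posterior Normal(-33/548, 18/137)
obs 10: x=8 → posterior Normal(447/608, 9/76)
obs 11: x=1/2 → posterior Normal(477/668, 18/167)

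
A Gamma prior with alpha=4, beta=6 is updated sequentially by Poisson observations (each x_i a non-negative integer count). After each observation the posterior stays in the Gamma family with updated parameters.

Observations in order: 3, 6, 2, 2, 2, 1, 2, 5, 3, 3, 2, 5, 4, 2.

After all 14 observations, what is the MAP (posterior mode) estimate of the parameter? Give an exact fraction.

obs 1: x=3 → posterior Gamma(7, 7)
obs 2: x=6 → posterior Gamma(13, 8)
obs 3: x=2 → posterior Gamma(15, 9)
obs 4: x=2 → posterior Gamma(17, 10)
obs 5: x=2 → posterior Gamma(19, 11)
obs 6: x=1 → posterior Gamma(20, 12)
obs 7: x=2 → posterior Gamma(22, 13)
obs 8: x=5 → posterior Gamma(27, 14)
obs 9: x=3 → posterior Gamma(30, 15)
obs 10: x=3 → posterior Gamma(33, 16)
obs 11: x=2 → posterior Gamma(35, 17)
obs 12: x=5 → posterior Gamma(40, 18)
obs 13: x=4 → posterior Gamma(44, 19)
obs 14: x=2 → posterior Gamma(46, 20)

9/4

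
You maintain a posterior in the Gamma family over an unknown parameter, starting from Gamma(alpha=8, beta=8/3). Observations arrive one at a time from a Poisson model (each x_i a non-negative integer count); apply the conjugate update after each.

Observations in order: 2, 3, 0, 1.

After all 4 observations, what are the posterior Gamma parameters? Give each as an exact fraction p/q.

obs 1: x=2 → posterior Gamma(10, 11/3)
obs 2: x=3 → posterior Gamma(13, 14/3)
obs 3: x=0 → posterior Gamma(13, 17/3)
obs 4: x=1 → posterior Gamma(14, 20/3)

alpha=14, beta=20/3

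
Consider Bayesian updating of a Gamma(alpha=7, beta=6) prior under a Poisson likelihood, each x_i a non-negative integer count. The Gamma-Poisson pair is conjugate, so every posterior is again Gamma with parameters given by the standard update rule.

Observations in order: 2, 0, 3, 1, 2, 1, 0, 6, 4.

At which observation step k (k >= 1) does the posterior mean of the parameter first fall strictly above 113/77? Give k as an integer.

obs 1: x=2 → posterior Gamma(9, 7)
obs 2: x=0 → posterior Gamma(9, 8)
obs 3: x=3 → posterior Gamma(12, 9)
obs 4: x=1 → posterior Gamma(13, 10)
obs 5: x=2 → posterior Gamma(15, 11)
obs 6: x=1 → posterior Gamma(16, 12)
obs 7: x=0 → posterior Gamma(16, 13)
obs 8: x=6 → posterior Gamma(22, 14)
obs 9: x=4 → posterior Gamma(26, 15)

k = 8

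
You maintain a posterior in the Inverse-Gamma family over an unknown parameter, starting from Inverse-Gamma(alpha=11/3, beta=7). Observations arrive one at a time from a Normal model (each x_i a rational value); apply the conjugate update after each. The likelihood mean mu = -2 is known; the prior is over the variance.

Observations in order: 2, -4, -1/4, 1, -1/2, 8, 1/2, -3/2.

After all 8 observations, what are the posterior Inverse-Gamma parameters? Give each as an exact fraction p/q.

obs 1: x=2 → posterior Inverse-Gamma(25/6, 15)
obs 2: x=-4 → posterior Inverse-Gamma(14/3, 17)
obs 3: x=-1/4 → posterior Inverse-Gamma(31/6, 593/32)
obs 4: x=1 → posterior Inverse-Gamma(17/3, 737/32)
obs 5: x=-1/2 → posterior Inverse-Gamma(37/6, 773/32)
obs 6: x=8 → posterior Inverse-Gamma(20/3, 2373/32)
obs 7: x=1/2 → posterior Inverse-Gamma(43/6, 2473/32)
obs 8: x=-3/2 → posterior Inverse-Gamma(23/3, 2477/32)

alpha=23/3, beta=2477/32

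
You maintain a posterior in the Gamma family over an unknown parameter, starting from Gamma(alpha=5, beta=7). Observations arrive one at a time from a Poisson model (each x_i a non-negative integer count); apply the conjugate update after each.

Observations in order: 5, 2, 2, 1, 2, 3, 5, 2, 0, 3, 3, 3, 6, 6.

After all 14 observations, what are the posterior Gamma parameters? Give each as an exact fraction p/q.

obs 1: x=5 → posterior Gamma(10, 8)
obs 2: x=2 → posterior Gamma(12, 9)
obs 3: x=2 → posterior Gamma(14, 10)
obs 4: x=1 → posterior Gamma(15, 11)
obs 5: x=2 → posterior Gamma(17, 12)
obs 6: x=3 → posterior Gamma(20, 13)
obs 7: x=5 → posterior Gamma(25, 14)
obs 8: x=2 → posterior Gamma(27, 15)
obs 9: x=0 → posterior Gamma(27, 16)
obs 10: x=3 → posterior Gamma(30, 17)
obs 11: x=3 → posterior Gamma(33, 18)
obs 12: x=3 → posterior Gamma(36, 19)
obs 13: x=6 → posterior Gamma(42, 20)
obs 14: x=6 → posterior Gamma(48, 21)

alpha=48, beta=21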